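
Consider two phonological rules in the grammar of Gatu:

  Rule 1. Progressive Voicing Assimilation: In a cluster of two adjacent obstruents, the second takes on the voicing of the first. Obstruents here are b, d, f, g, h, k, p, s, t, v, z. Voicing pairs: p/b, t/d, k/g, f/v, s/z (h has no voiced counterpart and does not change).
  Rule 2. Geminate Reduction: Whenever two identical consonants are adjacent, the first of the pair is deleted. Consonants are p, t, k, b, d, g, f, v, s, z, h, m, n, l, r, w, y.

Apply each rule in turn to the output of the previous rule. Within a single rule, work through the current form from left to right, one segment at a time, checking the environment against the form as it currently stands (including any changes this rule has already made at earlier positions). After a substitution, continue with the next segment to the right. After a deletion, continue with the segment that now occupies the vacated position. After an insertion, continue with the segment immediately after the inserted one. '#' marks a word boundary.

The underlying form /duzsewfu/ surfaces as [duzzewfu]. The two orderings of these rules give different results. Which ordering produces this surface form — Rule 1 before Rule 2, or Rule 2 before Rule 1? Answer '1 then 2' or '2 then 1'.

2 then 1

Order 1 then 2:
  1 Progressive Voicing Assimilation: [duzsewfu] → [duzzewfu]
  2 Geminate Reduction: [duzzewfu] → [duzewfu]
  result: [duzewfu]
Order 2 then 1:
  2 Geminate Reduction: no change — [duzsewfu]
  1 Progressive Voicing Assimilation: [duzsewfu] → [duzzewfu]
  result: [duzzewfu]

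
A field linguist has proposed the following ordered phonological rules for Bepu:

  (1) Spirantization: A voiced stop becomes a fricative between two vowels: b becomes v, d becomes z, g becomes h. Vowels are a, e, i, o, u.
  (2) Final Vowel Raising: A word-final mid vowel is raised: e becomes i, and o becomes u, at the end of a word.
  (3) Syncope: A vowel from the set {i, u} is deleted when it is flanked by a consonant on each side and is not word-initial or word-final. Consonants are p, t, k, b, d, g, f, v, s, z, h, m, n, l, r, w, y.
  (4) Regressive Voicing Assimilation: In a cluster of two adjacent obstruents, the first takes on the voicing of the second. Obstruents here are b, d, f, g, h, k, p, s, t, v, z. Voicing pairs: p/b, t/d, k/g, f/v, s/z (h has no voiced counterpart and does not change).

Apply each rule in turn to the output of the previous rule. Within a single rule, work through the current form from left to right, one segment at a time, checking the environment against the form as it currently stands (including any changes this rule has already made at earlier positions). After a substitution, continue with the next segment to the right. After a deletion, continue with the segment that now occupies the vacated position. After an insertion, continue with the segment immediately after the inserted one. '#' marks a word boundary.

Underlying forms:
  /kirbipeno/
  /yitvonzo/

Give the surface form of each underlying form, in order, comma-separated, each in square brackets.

[krppenu], [ydvonzu]

/kirbipeno/:
  (1) Spirantization: no change — [kirbipeno]
  (2) Final Vowel Raising: [kirbipeno] → [kirbipenu]
  (3) Syncope: [kirbipenu] → [krbpenu]
  (4) Regressive Voicing Assimilation: [krbpenu] → [krppenu]
/yitvonzo/:
  (1) Spirantization: no change — [yitvonzo]
  (2) Final Vowel Raising: [yitvonzo] → [yitvonzu]
  (3) Syncope: [yitvonzu] → [ytvonzu]
  (4) Regressive Voicing Assimilation: [ytvonzu] → [ydvonzu]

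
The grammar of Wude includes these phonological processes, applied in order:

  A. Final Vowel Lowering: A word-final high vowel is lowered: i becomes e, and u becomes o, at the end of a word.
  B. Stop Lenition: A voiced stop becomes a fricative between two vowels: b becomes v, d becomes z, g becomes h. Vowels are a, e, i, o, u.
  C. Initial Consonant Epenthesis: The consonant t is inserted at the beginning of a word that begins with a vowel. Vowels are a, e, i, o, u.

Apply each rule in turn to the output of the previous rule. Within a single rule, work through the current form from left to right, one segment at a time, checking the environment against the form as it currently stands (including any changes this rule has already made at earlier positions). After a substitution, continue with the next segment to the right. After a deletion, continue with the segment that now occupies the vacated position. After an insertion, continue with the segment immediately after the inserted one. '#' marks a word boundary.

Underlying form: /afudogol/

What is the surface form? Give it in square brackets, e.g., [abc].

A Final Vowel Lowering: no change — [afudogol]
B Stop Lenition: [afudogol] → [afuzohol]
C Initial Consonant Epenthesis: [afuzohol] → [tafuzohol]

[tafuzohol]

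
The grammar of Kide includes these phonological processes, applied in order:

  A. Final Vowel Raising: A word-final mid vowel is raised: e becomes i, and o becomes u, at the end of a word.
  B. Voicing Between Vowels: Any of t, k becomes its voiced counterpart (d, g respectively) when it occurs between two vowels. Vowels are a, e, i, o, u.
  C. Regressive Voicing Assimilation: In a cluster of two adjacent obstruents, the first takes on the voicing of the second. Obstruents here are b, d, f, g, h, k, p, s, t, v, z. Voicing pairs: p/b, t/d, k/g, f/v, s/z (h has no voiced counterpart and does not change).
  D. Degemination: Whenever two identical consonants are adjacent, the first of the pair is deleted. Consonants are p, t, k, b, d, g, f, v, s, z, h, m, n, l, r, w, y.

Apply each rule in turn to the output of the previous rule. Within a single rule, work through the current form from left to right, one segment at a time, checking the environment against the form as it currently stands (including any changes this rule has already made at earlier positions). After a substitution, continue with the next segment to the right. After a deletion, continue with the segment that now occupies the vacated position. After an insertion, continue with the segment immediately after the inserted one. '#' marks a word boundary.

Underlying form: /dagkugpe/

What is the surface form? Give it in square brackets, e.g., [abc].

A Final Vowel Raising: [dagkugpe] → [dagkugpi]
B Voicing Between Vowels: no change — [dagkugpi]
C Regressive Voicing Assimilation: [dagkugpi] → [dakkukpi]
D Degemination: [dakkukpi] → [dakukpi]

[dakukpi]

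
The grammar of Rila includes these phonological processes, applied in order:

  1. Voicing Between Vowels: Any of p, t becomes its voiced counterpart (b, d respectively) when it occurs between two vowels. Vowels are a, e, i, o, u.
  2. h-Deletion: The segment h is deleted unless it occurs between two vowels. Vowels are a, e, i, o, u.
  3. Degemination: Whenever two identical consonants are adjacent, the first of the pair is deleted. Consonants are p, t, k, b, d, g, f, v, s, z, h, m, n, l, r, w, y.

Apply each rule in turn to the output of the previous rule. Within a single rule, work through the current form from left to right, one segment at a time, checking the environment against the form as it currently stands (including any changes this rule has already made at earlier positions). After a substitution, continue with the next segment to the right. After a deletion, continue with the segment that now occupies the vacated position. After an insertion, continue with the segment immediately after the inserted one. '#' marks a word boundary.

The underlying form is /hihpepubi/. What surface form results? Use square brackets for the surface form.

[ipebubi]

1 Voicing Between Vowels: [hihpepubi] → [hihpebubi]
2 h-Deletion: [hihpebubi] → [ipebubi]
3 Degemination: no change — [ipebubi]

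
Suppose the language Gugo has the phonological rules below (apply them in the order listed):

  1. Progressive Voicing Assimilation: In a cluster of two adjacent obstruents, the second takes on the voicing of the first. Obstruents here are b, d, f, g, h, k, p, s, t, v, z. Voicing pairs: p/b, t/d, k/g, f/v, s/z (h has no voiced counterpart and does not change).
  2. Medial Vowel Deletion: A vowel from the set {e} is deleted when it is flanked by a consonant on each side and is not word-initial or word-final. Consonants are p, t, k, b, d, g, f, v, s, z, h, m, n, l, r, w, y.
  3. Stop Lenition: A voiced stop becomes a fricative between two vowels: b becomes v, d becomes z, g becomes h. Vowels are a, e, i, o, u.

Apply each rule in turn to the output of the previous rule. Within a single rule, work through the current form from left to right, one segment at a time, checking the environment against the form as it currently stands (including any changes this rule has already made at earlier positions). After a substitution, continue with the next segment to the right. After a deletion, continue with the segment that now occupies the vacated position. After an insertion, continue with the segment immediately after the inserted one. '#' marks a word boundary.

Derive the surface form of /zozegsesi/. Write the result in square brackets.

[zozgzsi]

1 Progressive Voicing Assimilation: [zozegsesi] → [zozegzesi]
2 Medial Vowel Deletion: [zozegzesi] → [zozgzsi]
3 Stop Lenition: no change — [zozgzsi]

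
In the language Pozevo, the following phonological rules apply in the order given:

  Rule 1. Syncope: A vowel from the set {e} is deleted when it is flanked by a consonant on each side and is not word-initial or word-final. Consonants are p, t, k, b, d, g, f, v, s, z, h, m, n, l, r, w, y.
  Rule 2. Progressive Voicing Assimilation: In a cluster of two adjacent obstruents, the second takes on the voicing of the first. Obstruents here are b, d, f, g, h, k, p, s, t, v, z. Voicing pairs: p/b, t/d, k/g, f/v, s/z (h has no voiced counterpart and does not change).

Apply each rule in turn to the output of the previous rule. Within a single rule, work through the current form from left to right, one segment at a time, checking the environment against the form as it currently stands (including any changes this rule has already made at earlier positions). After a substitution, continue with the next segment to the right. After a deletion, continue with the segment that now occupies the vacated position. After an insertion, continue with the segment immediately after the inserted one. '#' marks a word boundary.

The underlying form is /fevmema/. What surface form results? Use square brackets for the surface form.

Rule 1 Syncope: [fevmema] → [fvmma]
Rule 2 Progressive Voicing Assimilation: [fvmma] → [ffmma]

[ffmma]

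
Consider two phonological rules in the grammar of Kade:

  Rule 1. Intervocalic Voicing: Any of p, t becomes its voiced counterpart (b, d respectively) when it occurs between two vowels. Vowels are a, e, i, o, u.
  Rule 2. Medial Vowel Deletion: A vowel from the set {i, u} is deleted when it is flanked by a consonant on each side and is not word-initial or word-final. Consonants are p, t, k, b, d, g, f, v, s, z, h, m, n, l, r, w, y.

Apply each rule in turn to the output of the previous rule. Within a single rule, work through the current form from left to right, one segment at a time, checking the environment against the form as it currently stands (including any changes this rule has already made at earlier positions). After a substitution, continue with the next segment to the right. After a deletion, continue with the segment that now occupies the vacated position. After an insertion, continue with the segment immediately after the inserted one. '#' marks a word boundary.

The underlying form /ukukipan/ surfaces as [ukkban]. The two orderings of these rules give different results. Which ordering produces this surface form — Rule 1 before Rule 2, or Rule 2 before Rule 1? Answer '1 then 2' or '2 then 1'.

Order 1 then 2:
  1 Intervocalic Voicing: [ukukipan] → [ukukiban]
  2 Medial Vowel Deletion: [ukukiban] → [ukkban]
  result: [ukkban]
Order 2 then 1:
  2 Medial Vowel Deletion: [ukukipan] → [ukkpan]
  1 Intervocalic Voicing: no change — [ukkpan]
  result: [ukkpan]

1 then 2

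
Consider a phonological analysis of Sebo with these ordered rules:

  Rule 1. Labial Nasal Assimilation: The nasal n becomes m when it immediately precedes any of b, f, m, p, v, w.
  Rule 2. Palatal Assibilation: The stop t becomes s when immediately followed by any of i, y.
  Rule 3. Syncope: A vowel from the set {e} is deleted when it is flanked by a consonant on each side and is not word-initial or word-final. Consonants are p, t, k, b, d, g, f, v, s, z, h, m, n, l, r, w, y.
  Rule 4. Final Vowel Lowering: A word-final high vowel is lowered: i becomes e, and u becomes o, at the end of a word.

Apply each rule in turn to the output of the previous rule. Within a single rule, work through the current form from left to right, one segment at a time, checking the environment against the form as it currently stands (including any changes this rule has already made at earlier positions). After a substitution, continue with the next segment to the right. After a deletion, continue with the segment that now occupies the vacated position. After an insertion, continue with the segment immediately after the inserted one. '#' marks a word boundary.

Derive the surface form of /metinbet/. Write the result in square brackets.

[msimbt]

Rule 1 Labial Nasal Assimilation: [metinbet] → [metimbet]
Rule 2 Palatal Assibilation: [metimbet] → [mesimbet]
Rule 3 Syncope: [mesimbet] → [msimbt]
Rule 4 Final Vowel Lowering: no change — [msimbt]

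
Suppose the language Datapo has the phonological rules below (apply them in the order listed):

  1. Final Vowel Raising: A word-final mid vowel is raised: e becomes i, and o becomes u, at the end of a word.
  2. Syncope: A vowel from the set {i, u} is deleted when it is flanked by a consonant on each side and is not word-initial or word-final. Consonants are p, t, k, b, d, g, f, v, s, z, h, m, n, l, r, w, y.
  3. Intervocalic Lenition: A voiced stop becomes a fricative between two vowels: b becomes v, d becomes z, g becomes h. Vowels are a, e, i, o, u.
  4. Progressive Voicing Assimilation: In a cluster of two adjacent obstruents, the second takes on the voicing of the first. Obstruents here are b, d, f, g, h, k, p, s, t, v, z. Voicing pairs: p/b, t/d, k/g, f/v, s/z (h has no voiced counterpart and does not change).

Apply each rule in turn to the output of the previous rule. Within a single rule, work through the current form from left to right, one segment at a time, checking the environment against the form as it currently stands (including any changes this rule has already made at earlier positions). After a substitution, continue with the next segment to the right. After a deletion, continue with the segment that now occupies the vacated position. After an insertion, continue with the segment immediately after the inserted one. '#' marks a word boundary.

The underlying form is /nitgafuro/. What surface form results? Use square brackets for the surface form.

[ntkafru]

1 Final Vowel Raising: [nitgafuro] → [nitgafuru]
2 Syncope: [nitgafuru] → [ntgafru]
3 Intervocalic Lenition: no change — [ntgafru]
4 Progressive Voicing Assimilation: [ntgafru] → [ntkafru]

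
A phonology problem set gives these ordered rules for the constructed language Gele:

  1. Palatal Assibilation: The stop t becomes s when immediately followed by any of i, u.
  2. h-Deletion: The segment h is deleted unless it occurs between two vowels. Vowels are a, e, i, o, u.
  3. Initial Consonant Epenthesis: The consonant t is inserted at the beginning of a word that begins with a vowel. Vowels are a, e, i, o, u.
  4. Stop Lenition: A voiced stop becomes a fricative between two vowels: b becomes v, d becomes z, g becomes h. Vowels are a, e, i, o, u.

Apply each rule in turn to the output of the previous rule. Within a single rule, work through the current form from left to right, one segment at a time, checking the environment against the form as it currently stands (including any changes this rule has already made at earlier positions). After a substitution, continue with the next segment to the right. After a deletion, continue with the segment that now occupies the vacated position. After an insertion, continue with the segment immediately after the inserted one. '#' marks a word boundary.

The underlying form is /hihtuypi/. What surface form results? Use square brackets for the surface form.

1 Palatal Assibilation: [hihtuypi] → [hihsuypi]
2 h-Deletion: [hihsuypi] → [isuypi]
3 Initial Consonant Epenthesis: [isuypi] → [tisuypi]
4 Stop Lenition: no change — [tisuypi]

[tisuypi]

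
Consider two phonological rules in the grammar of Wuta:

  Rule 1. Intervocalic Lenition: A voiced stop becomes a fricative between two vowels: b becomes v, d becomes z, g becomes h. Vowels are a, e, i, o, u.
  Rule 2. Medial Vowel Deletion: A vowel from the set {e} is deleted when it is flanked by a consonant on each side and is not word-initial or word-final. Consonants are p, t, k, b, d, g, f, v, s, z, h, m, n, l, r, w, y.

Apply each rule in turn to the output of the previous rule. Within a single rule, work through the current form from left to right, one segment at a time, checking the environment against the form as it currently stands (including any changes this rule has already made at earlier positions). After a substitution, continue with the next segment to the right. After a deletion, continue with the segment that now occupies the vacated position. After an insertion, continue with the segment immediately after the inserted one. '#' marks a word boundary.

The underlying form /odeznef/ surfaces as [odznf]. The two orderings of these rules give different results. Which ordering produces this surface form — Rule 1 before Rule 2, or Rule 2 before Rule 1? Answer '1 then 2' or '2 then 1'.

2 then 1

Order 1 then 2:
  1 Intervocalic Lenition: [odeznef] → [ozeznef]
  2 Medial Vowel Deletion: [ozeznef] → [ozznf]
  result: [ozznf]
Order 2 then 1:
  2 Medial Vowel Deletion: [odeznef] → [odznf]
  1 Intervocalic Lenition: no change — [odznf]
  result: [odznf]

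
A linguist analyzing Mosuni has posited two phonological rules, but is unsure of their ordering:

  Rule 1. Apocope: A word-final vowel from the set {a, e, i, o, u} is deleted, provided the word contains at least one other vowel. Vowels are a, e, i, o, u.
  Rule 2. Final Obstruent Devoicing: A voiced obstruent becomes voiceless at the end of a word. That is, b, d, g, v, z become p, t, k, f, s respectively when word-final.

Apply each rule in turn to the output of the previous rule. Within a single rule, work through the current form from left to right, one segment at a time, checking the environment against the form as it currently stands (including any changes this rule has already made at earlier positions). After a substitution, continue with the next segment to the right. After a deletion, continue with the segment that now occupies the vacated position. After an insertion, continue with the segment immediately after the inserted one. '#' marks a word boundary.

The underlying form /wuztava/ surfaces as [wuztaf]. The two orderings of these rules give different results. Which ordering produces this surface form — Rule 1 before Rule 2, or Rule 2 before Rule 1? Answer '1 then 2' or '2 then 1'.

1 then 2

Order 1 then 2:
  1 Apocope: [wuztava] → [wuztav]
  2 Final Obstruent Devoicing: [wuztav] → [wuztaf]
  result: [wuztaf]
Order 2 then 1:
  2 Final Obstruent Devoicing: no change — [wuztava]
  1 Apocope: [wuztava] → [wuztav]
  result: [wuztav]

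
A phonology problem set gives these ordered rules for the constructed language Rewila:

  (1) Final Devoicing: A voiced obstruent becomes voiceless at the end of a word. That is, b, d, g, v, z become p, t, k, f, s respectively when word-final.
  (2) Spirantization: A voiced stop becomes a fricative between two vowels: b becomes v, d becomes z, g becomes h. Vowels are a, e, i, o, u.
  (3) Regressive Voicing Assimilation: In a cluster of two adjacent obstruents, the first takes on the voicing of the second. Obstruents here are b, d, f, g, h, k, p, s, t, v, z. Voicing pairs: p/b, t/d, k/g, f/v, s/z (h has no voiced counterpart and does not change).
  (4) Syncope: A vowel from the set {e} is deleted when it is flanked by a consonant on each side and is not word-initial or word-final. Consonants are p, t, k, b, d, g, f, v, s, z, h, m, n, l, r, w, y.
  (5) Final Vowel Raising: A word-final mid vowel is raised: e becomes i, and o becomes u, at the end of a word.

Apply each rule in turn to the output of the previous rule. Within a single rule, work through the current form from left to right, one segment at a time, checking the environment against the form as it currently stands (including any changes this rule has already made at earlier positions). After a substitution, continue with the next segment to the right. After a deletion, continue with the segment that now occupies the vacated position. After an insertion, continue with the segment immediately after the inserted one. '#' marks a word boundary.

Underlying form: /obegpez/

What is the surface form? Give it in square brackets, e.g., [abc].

(1) Final Devoicing: [obegpez] → [obegpes]
(2) Spirantization: [obegpes] → [ovegpes]
(3) Regressive Voicing Assimilation: [ovegpes] → [ovekpes]
(4) Syncope: [ovekpes] → [ovkps]
(5) Final Vowel Raising: no change — [ovkps]

[ovkps]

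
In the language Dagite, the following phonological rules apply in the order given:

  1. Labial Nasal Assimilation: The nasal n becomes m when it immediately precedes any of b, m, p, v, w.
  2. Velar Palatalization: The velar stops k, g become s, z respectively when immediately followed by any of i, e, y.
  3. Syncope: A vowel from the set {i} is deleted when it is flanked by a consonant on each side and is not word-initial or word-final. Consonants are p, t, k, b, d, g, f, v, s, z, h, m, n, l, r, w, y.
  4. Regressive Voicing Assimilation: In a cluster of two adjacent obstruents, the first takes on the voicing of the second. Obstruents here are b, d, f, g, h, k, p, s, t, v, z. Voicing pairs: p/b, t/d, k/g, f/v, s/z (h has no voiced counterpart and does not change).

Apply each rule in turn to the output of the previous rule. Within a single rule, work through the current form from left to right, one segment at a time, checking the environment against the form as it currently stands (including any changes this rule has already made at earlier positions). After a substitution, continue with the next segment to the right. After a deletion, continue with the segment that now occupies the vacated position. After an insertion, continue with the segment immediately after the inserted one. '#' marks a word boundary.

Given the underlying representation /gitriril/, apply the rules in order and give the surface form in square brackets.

[strrl]

1 Labial Nasal Assimilation: no change — [gitriril]
2 Velar Palatalization: [gitriril] → [zitriril]
3 Syncope: [zitriril] → [ztrrl]
4 Regressive Voicing Assimilation: [ztrrl] → [strrl]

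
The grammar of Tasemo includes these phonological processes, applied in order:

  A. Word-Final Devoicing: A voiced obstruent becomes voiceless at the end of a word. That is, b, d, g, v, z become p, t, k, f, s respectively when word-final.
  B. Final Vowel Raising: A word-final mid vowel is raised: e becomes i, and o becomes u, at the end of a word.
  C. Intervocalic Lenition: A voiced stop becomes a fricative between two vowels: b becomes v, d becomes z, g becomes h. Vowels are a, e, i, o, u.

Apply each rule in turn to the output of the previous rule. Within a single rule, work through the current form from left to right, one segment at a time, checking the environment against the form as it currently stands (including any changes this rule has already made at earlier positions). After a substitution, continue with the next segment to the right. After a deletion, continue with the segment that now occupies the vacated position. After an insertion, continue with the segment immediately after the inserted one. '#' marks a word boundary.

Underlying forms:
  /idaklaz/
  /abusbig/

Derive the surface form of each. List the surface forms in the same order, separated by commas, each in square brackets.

[izaklas], [avusbik]

/idaklaz/:
  A Word-Final Devoicing: [idaklaz] → [idaklas]
  B Final Vowel Raising: no change — [idaklas]
  C Intervocalic Lenition: [idaklas] → [izaklas]
/abusbig/:
  A Word-Final Devoicing: [abusbig] → [abusbik]
  B Final Vowel Raising: no change — [abusbik]
  C Intervocalic Lenition: [abusbik] → [avusbik]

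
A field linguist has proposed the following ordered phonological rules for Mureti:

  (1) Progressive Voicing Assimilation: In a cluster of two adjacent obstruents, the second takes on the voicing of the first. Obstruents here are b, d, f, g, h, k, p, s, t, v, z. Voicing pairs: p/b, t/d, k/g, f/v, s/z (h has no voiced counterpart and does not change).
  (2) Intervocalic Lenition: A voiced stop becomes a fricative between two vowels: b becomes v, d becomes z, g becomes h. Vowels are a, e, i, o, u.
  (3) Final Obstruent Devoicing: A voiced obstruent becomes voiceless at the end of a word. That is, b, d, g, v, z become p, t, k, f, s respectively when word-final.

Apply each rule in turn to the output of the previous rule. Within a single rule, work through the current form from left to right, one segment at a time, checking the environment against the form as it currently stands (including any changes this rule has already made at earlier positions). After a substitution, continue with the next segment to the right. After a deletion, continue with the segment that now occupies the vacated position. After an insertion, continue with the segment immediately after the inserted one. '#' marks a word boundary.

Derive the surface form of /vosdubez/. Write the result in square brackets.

[vostuves]

(1) Progressive Voicing Assimilation: [vosdubez] → [vostubez]
(2) Intervocalic Lenition: [vostubez] → [vostuvez]
(3) Final Obstruent Devoicing: [vostuvez] → [vostuves]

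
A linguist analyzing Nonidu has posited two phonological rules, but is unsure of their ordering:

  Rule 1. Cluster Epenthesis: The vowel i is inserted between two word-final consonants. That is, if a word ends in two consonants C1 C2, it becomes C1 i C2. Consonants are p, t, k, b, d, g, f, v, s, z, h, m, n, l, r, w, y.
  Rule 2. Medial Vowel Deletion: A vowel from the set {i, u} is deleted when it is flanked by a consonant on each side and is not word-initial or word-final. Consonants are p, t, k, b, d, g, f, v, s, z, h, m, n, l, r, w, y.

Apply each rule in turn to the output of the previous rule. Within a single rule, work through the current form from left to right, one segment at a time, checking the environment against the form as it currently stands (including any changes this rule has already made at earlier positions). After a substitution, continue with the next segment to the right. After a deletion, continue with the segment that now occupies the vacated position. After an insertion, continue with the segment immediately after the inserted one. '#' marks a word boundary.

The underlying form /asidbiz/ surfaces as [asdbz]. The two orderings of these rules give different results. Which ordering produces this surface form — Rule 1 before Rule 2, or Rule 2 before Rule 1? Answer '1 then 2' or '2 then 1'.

Order 1 then 2:
  1 Cluster Epenthesis: no change — [asidbiz]
  2 Medial Vowel Deletion: [asidbiz] → [asdbz]
  result: [asdbz]
Order 2 then 1:
  2 Medial Vowel Deletion: [asidbiz] → [asdbz]
  1 Cluster Epenthesis: [asdbz] → [asdbiz]
  result: [asdbiz]

1 then 2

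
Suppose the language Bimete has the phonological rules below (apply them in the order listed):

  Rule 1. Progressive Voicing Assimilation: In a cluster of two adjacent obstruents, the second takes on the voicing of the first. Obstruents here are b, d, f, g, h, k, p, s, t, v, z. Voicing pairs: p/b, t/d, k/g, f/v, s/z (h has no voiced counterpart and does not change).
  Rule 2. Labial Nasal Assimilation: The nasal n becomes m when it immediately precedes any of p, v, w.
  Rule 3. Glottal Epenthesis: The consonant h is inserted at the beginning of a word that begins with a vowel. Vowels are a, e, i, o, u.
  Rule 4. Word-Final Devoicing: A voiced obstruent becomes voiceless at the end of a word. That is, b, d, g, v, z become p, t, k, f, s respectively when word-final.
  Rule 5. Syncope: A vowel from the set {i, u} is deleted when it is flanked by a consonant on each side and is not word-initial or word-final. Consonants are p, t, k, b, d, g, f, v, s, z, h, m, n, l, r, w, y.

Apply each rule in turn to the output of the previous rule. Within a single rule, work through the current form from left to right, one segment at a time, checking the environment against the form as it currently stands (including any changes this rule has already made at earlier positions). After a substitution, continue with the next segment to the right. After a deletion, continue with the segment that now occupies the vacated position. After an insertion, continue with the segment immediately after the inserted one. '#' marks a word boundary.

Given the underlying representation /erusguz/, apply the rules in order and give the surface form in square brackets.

[hersks]

Rule 1 Progressive Voicing Assimilation: [erusguz] → [eruskuz]
Rule 2 Labial Nasal Assimilation: no change — [eruskuz]
Rule 3 Glottal Epenthesis: [eruskuz] → [heruskuz]
Rule 4 Word-Final Devoicing: [heruskuz] → [heruskus]
Rule 5 Syncope: [heruskus] → [hersks]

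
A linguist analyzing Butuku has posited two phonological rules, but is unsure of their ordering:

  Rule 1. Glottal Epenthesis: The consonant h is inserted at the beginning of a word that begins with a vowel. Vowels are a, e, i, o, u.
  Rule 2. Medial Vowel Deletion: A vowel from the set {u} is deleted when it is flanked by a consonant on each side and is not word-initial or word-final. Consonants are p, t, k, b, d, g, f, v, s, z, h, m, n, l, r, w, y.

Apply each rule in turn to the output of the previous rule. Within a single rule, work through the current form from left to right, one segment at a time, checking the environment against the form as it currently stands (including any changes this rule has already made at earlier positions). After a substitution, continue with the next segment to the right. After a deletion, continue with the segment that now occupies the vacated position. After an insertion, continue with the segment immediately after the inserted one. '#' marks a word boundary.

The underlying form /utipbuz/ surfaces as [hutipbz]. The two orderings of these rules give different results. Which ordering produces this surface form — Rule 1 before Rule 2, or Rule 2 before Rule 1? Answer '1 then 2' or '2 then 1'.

Order 1 then 2:
  1 Glottal Epenthesis: [utipbuz] → [hutipbuz]
  2 Medial Vowel Deletion: [hutipbuz] → [htipbz]
  result: [htipbz]
Order 2 then 1:
  2 Medial Vowel Deletion: [utipbuz] → [utipbz]
  1 Glottal Epenthesis: [utipbz] → [hutipbz]
  result: [hutipbz]

2 then 1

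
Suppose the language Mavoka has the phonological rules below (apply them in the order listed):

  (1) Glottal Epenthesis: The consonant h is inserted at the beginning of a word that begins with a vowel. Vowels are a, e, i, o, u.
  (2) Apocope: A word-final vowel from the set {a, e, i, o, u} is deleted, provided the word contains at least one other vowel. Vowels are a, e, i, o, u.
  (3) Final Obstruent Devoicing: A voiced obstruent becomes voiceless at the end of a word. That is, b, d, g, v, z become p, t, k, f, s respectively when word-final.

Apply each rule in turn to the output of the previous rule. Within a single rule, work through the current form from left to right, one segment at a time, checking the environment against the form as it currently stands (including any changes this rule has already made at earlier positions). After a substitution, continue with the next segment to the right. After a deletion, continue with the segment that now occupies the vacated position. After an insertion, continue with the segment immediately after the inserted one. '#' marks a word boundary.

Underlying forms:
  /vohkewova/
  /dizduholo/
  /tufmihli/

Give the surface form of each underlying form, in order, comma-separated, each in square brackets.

/vohkewova/:
  (1) Glottal Epenthesis: no change — [vohkewova]
  (2) Apocope: [vohkewova] → [vohkewov]
  (3) Final Obstruent Devoicing: [vohkewov] → [vohkewof]
/dizduholo/:
  (1) Glottal Epenthesis: no change — [dizduholo]
  (2) Apocope: [dizduholo] → [dizduhol]
  (3) Final Obstruent Devoicing: no change — [dizduhol]
/tufmihli/:
  (1) Glottal Epenthesis: no change — [tufmihli]
  (2) Apocope: [tufmihli] → [tufmihl]
  (3) Final Obstruent Devoicing: no change — [tufmihl]

[vohkewof], [dizduhol], [tufmihl]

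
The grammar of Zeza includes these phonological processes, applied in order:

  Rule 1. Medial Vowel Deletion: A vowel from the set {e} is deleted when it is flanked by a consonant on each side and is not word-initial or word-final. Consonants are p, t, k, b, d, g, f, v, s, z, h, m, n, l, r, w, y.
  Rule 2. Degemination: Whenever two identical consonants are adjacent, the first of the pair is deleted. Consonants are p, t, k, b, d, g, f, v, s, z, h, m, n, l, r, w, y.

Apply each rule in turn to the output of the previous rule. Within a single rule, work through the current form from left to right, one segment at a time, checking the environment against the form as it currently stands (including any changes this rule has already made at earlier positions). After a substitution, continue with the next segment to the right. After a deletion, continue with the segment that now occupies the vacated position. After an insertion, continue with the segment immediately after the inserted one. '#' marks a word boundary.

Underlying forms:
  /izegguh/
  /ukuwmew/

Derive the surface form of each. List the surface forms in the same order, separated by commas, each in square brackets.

/izegguh/:
  Rule 1 Medial Vowel Deletion: [izegguh] → [izgguh]
  Rule 2 Degemination: [izgguh] → [izguh]
/ukuwmew/:
  Rule 1 Medial Vowel Deletion: [ukuwmew] → [ukuwmw]
  Rule 2 Degemination: no change — [ukuwmw]

[izguh], [ukuwmw]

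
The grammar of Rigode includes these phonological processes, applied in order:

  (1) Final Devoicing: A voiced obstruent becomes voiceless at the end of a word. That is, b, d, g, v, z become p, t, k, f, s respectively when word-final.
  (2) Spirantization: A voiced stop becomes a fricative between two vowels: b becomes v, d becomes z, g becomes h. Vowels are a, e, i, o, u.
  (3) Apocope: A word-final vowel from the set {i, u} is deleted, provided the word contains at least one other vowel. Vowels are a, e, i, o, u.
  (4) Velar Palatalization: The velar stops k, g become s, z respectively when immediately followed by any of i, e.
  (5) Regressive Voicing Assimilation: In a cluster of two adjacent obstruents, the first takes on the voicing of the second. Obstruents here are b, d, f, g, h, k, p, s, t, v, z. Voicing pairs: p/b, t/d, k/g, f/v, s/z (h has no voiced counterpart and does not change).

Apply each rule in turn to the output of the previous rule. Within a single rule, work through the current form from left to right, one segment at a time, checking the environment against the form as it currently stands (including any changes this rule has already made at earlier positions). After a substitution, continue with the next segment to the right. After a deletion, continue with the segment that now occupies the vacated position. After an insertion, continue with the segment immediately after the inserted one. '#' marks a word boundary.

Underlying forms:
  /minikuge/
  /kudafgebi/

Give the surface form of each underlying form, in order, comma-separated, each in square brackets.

/minikuge/:
  (1) Final Devoicing: no change — [minikuge]
  (2) Spirantization: [minikuge] → [minikuhe]
  (3) Apocope: no change — [minikuhe]
  (4) Velar Palatalization: no change — [minikuhe]
  (5) Regressive Voicing Assimilation: no change — [minikuhe]
/kudafgebi/:
  (1) Final Devoicing: no change — [kudafgebi]
  (2) Spirantization: [kudafgebi] → [kuzafgevi]
  (3) Apocope: [kuzafgevi] → [kuzafgev]
  (4) Velar Palatalization: [kuzafgev] → [kuzafzev]
  (5) Regressive Voicing Assimilation: [kuzafzev] → [kuzavzev]

[minikuhe], [kuzavzev]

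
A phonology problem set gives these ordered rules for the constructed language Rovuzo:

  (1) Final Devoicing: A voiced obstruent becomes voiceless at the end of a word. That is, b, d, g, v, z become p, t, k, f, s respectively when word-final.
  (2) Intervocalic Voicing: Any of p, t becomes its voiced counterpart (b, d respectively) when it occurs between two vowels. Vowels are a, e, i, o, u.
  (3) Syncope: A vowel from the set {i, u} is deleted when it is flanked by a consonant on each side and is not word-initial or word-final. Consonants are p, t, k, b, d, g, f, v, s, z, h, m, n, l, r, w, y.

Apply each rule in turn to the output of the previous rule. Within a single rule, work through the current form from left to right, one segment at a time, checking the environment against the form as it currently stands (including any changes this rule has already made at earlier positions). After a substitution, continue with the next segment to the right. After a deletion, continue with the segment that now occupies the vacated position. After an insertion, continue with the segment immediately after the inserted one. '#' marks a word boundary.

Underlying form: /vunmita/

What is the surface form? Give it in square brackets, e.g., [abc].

(1) Final Devoicing: no change — [vunmita]
(2) Intervocalic Voicing: [vunmita] → [vunmida]
(3) Syncope: [vunmida] → [vnmda]

[vnmda]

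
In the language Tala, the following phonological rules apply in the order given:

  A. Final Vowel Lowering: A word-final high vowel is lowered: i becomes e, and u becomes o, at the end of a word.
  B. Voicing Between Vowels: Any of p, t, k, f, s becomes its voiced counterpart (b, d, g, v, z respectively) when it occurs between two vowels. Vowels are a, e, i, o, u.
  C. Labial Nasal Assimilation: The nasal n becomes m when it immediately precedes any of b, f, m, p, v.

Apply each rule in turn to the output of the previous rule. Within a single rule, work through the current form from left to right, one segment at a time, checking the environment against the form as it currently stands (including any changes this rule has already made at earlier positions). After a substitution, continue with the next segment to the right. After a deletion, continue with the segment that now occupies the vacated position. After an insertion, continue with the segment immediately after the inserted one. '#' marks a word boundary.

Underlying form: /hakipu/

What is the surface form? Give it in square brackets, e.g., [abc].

[hagibo]

A Final Vowel Lowering: [hakipu] → [hakipo]
B Voicing Between Vowels: [hakipo] → [hagibo]
C Labial Nasal Assimilation: no change — [hagibo]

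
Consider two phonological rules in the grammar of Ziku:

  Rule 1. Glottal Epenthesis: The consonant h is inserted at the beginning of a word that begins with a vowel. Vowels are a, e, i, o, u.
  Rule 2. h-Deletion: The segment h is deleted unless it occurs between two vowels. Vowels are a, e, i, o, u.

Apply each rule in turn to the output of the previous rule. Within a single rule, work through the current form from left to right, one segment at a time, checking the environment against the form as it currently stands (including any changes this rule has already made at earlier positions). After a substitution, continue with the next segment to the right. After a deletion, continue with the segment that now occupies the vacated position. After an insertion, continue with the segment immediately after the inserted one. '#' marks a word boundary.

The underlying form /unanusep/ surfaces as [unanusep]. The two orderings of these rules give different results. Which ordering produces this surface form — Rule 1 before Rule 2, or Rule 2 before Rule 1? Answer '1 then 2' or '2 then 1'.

Order 1 then 2:
  1 Glottal Epenthesis: [unanusep] → [hunanusep]
  2 h-Deletion: [hunanusep] → [unanusep]
  result: [unanusep]
Order 2 then 1:
  2 h-Deletion: no change — [unanusep]
  1 Glottal Epenthesis: [unanusep] → [hunanusep]
  result: [hunanusep]

1 then 2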